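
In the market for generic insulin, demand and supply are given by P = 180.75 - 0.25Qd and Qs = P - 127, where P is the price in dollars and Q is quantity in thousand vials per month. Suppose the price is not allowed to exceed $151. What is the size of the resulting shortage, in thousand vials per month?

Rearranging demand gives Qd = 723 - 4P. Setting quantity demanded equal to quantity supplied, 723 - 4P = P - 127, gives P* = 170 and Q* = 43.
Since 151 < 170, the ceiling is binding.
At P = 151: Qd = 723 - 4·151 = 119 and Qs = 151 - 127 = 24.
Shortage = Qd - Qs = 119 - 24 = 95.

95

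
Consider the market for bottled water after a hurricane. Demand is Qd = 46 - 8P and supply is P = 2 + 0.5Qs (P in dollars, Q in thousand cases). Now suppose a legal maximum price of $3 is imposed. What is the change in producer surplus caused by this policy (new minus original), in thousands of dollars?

-8

Rearranging supply gives Qs = 2P - 4. In a free market, 46 - 8P = 2P - 4 gives the equilibrium P* = 5, Q* = 6.
Since 3 < 5, the ceiling is binding.
At P = 3: Qd = 46 - 8·3 = 22 and Qs = 2·3 - 4 = 2.
Producer surplus without the control is ½ · (5 - 2) · 6 = 9.
With the ceiling, producers sell 2 units at 3, so PS = ½ · (3 - 2) · 2 = 1.
Change in producer surplus = 1 - 9 = -8.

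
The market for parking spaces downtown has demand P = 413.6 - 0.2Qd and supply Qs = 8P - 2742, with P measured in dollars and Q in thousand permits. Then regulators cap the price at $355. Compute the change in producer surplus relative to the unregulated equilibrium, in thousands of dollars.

-2370

Rearranging demand gives Qd = 2068 - 5P. Without the control the market clears where 2068 - 5P = 8P - 2742, i.e. P* = 370 and Q* = 218.
The ceiling of 355 is below the equilibrium price 370, so it binds.
At P = 355: Qd = 2068 - 5·355 = 293 and Qs = 8·355 - 2742 = 98.
Producer surplus without the control is ½ · (370 - 342.75) · 218 = 2970.25.
With the ceiling, producers sell 98 units at 355, so PS = ½ · (355 - 342.75) · 98 = 600.25.
Change in producer surplus = 600.25 - 2970.25 = -2370.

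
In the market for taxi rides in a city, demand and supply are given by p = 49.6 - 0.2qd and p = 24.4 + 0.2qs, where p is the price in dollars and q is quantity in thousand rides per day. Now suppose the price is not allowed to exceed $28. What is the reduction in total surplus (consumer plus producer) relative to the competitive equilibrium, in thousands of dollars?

405

Rearranging demand gives qd = 248 - 5p; rearranging supply gives qs = 5p - 122. Equilibrium: 248 - 5p = 5p - 122, so 370 = 10p and p* = 37, q* = 63.
The ceiling of 28 is below the equilibrium price 37, so it binds.
At p = 28: qd = 248 - 5·28 = 108 and qs = 5·28 - 122 = 18.
Quantity traded falls to 18. At q = 18 the demand price is (248 - 18)/5 = 46 and the supply price is (122 + 18)/5 = 28.
Deadweight loss = ½ · (46 - 28) · (63 - 18) = ½ · 18 · 45 = 405.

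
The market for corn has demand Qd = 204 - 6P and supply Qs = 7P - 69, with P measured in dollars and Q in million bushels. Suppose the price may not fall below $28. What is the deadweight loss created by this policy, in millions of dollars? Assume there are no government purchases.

Equilibrium: 204 - 6P = 7P - 69, so 273 = 13P and P* = 21, Q* = 78.
Because the floor (28) lies above the market-clearing price, it is binding.
At P = 28: Qd = 204 - 6·28 = 36 and Qs = 7·28 - 69 = 127.
Quantity traded falls to 36. At Q = 36 the demand price is (204 - 36)/6 = 28 and the supply price is (69 + 36)/7 = 15.
Deadweight loss = ½ · (28 - 15) · (78 - 36) = ½ · 13 · 42 = 273.

273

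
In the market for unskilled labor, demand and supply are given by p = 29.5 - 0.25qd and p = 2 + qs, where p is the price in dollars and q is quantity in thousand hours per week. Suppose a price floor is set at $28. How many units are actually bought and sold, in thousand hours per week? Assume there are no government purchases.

6

Rearranging demand gives qd = 118 - 4p; rearranging supply gives qs = p - 2. Setting quantity demanded equal to quantity supplied, 118 - 4p = p - 2, gives p* = 24 and q* = 22.
Since 28 > 24, the floor is binding.
At p = 28: qd = 118 - 4·28 = 6 and qs = 28 - 2 = 26.
The quantity actually transacted is the short side, demand: 6.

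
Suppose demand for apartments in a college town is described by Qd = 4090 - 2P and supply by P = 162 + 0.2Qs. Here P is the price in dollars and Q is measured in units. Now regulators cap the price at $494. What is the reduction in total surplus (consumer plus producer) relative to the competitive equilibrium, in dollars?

Rearranging supply gives Qs = 5P - 810. Equilibrium: 4090 - 2P = 5P - 810, so 4900 = 7P and P* = 700, Q* = 2690.
Since 494 < 700, the ceiling is binding.
At P = 494: Qd = 4090 - 2·494 = 3102 and Qs = 5·494 - 810 = 1660.
Quantity traded falls to 1660. At Q = 1660 the demand price is (4090 - 1660)/2 = 1215 and the supply price is (810 + 1660)/5 = 494.
Deadweight loss = ½ · (1215 - 494) · (2690 - 1660) = ½ · 721 · 1030 = 371315.

371315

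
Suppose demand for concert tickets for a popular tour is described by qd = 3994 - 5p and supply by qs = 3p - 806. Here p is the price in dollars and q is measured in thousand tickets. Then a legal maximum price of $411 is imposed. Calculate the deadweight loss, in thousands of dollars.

85730.4

Setting quantity demanded equal to quantity supplied, 3994 - 5p = 3p - 806, gives p* = 600 and q* = 994.
Because the ceiling (411) lies below the market-clearing price, it is binding.
At p = 411: qd = 3994 - 5·411 = 1939 and qs = 3·411 - 806 = 427.
Quantity traded falls to 427. At q = 427 the demand price is (3994 - 427)/5 = 713.4 and the supply price is (806 + 427)/3 = 411.
Deadweight loss = ½ · (713.4 - 411) · (994 - 427) = ½ · 302.4 · 567 = 85730.4.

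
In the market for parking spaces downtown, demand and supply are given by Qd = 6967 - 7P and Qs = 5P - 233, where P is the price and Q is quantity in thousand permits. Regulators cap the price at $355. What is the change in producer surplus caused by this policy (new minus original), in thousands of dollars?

-527852.5

Equilibrium: 6967 - 7P = 5P - 233, so 7200 = 12P and P* = 600, Q* = 2767.
Since 355 < 600, the ceiling is binding.
At P = 355: Qd = 6967 - 7·355 = 4482 and Qs = 5·355 - 233 = 1542.
Producer surplus without the control is ½ · (600 - 46.6) · 2767 = 765628.9.
With the ceiling, producers sell 1542 units at 355, so PS = ½ · (355 - 46.6) · 1542 = 237776.4.
Change in producer surplus = 237776.4 - 765628.9 = -527852.5.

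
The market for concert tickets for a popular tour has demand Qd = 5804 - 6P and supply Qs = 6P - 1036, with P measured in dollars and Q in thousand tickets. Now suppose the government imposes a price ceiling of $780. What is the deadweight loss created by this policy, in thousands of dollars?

Setting quantity demanded equal to quantity supplied, 5804 - 6P = 6P - 1036, gives P* = 570 and Q* = 2384.
Since 780 is above P* = 570, the ceiling does not bind and the free-market outcome prevails.
Since the control does not bind, no trades are prevented and deadweight loss is zero.

0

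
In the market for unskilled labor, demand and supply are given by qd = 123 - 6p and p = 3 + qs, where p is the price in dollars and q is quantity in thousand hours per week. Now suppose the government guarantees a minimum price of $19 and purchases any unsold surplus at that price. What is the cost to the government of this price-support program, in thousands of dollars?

Rearranging supply gives qs = p - 3. Without the control the market clears where 123 - 6p = p - 3, i.e. p* = 18 and q* = 15.
Because the floor (19) lies above the market-clearing price, it is binding.
At p = 19: qd = 123 - 6·19 = 9 and qs = 19 - 3 = 16.
Surplus = qs - qd = 7.
Government expenditure = surplus × support price = 7 × 19 = 133.

133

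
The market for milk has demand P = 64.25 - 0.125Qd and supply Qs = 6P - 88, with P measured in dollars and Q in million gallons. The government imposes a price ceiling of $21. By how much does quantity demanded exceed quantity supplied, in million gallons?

Rearranging demand gives Qd = 514 - 8P. In a free market, 514 - 8P = 6P - 88 gives the equilibrium P* = 43, Q* = 170.
Since 21 < 43, the ceiling is binding.
At P = 21: Qd = 514 - 8·21 = 346 and Qs = 6·21 - 88 = 38.
Shortage = Qd - Qs = 346 - 38 = 308.

308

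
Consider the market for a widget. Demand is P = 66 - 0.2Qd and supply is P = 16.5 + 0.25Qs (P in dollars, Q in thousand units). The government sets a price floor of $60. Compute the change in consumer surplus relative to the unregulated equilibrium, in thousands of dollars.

-1120

Rearranging demand gives Qd = 330 - 5P; rearranging supply gives Qs = 4P - 66. Setting quantity demanded equal to quantity supplied, 330 - 5P = 4P - 66, gives P* = 44 and Q* = 110.
Because the floor (60) lies above the market-clearing price, it is binding.
At P = 60: Qd = 330 - 5·60 = 30 and Qs = 4·60 - 66 = 174.
Consumer surplus without the control is ½ · (66 - 44) · 110 = 1210.
With the floor, consumers buy 30 units at 60, so CS = ½ · (66 - 60) · 30 = 90.
Change in consumer surplus = 90 - 1210 = -1120.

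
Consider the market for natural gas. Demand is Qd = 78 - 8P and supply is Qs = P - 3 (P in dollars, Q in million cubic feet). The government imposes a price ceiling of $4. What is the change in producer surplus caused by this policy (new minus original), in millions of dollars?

-17.5

Setting quantity demanded equal to quantity supplied, 78 - 8P = P - 3, gives P* = 9 and Q* = 6.
The ceiling of 4 is below the equilibrium price 9, so it binds.
At P = 4: Qd = 78 - 8·4 = 46 and Qs = 4 - 3 = 1.
Producer surplus without the control is ½ · (9 - 3) · 6 = 18.
With the ceiling, producers sell 1 units at 4, so PS = ½ · (4 - 3) · 1 = 0.5.
Change in producer surplus = 0.5 - 18 = -17.5.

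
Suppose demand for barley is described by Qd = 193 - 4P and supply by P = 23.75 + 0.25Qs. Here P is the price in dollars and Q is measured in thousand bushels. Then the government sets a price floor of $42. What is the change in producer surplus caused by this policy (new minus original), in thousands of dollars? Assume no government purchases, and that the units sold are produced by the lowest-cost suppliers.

Rearranging supply gives Qs = 4P - 95. Equilibrium: 193 - 4P = 4P - 95, so 288 = 8P and P* = 36, Q* = 49.
The floor of 42 is above the equilibrium price 36, so it binds.
At P = 42: Qd = 193 - 4·42 = 25 and Qs = 4·42 - 95 = 73.
Producer surplus without the control is ½ · (36 - 23.75) · 49 = 300.125.
With the floor, 25 units are sold at 42. The supply price at Q = 25 is 30, so PS = ½ · [(42 - 23.75) + (42 - 30)] · 25 = 378.125.
Change in producer surplus = 378.125 - 300.125 = 78.

78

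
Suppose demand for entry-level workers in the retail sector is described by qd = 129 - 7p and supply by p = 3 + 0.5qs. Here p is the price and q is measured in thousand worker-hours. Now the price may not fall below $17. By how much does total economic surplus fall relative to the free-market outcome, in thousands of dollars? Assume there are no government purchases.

Rearranging supply gives qs = 2p - 6. Setting quantity demanded equal to quantity supplied, 129 - 7p = 2p - 6, gives p* = 15 and q* = 24.
Because the floor (17) lies above the market-clearing price, it is binding.
At p = 17: qd = 129 - 7·17 = 10 and qs = 2·17 - 6 = 28.
Quantity traded falls to 10. At q = 10 the demand price is (129 - 10)/7 = 17 and the supply price is (6 + 10)/2 = 8.
Deadweight loss = ½ · (17 - 8) · (24 - 10) = ½ · 9 · 14 = 63.

63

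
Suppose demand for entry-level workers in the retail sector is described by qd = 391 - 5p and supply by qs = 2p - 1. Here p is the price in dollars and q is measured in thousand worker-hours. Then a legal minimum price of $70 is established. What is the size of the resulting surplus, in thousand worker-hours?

Setting quantity demanded equal to quantity supplied, 391 - 5p = 2p - 1, gives p* = 56 and q* = 111.
Because the floor (70) lies above the market-clearing price, it is binding.
At p = 70: qd = 391 - 5·70 = 41 and qs = 2·70 - 1 = 139.
Surplus = qs - qd = 139 - 41 = 98.

98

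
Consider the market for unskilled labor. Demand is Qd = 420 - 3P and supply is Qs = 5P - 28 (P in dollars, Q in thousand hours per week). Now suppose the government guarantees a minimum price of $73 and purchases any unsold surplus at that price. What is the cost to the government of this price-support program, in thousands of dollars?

Setting quantity demanded equal to quantity supplied, 420 - 3P = 5P - 28, gives P* = 56 and Q* = 252.
Since 73 > 56, the floor is binding.
At P = 73: Qd = 420 - 3·73 = 201 and Qs = 5·73 - 28 = 337.
Surplus = Qs - Qd = 136.
Government expenditure = surplus × support price = 136 × 73 = 9928.

9928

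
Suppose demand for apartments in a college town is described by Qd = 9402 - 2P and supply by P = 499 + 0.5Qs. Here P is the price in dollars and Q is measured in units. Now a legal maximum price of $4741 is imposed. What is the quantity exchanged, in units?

Rearranging supply gives Qs = 2P - 998. Setting quantity demanded equal to quantity supplied, 9402 - 2P = 2P - 998, gives P* = 2600 and Q* = 4202.
The ceiling of 4741 is above the equilibrium price 2600, so it is not binding; the market clears at P* = 2600, Q* = 4202.

4202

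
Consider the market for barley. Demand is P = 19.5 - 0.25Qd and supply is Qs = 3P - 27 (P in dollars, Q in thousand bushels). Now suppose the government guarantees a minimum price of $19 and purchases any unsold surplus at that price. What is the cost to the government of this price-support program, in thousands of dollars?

532

Rearranging demand gives Qd = 78 - 4P. In a free market, 78 - 4P = 3P - 27 gives the equilibrium P* = 15, Q* = 18.
The floor of 19 is above the equilibrium price 15, so it binds.
At P = 19: Qd = 78 - 4·19 = 2 and Qs = 3·19 - 27 = 30.
Surplus = Qs - Qd = 28.
Government expenditure = surplus × support price = 28 × 19 = 532.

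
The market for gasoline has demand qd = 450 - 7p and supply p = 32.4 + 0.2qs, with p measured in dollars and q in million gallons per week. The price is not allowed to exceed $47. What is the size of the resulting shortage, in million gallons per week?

Rearranging supply gives qs = 5p - 162. Setting quantity demanded equal to quantity supplied, 450 - 7p = 5p - 162, gives p* = 51 and q* = 93.
Because the ceiling (47) lies below the market-clearing price, it is binding.
At p = 47: qd = 450 - 7·47 = 121 and qs = 5·47 - 162 = 73.
Shortage = qd - qs = 121 - 73 = 48.

48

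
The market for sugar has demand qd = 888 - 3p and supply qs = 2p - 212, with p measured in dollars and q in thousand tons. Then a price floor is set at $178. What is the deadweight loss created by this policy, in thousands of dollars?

0

Setting quantity demanded equal to quantity supplied, 888 - 3p = 2p - 212, gives p* = 220 and q* = 228.
The floor of 178 is below the equilibrium price 220, so it is not binding; the market clears at p* = 220, q* = 228.
Since the control does not bind, no trades are prevented and deadweight loss is zero.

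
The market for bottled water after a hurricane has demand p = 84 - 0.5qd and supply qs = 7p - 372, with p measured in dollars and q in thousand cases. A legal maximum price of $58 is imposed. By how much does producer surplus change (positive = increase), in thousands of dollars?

-82

Rearranging demand gives qd = 168 - 2p. Without the control the market clears where 168 - 2p = 7p - 372, i.e. p* = 60 and q* = 48.
Because the ceiling (58) lies below the market-clearing price, it is binding.
At p = 58: qd = 168 - 2·58 = 52 and qs = 7·58 - 372 = 34.
Producer surplus without the control is ½ · (60 - 372/7) · 48 = 1152/7.
With the ceiling, producers sell 34 units at 58, so PS = ½ · (58 - 372/7) · 34 = 578/7.
Change in producer surplus = 578/7 - 1152/7 = -82.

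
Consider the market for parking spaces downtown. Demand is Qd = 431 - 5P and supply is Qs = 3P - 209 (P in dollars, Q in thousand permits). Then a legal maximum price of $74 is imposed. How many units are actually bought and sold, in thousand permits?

13

Setting quantity demanded equal to quantity supplied, 431 - 5P = 3P - 209, gives P* = 80 and Q* = 31.
Since 74 < 80, the ceiling is binding.
At P = 74: Qd = 431 - 5·74 = 61 and Qs = 3·74 - 209 = 13.
The quantity actually transacted is the short side, supply: 13.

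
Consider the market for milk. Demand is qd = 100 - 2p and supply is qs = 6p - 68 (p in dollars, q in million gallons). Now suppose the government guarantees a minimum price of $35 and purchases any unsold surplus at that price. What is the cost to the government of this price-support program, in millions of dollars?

In a free market, 100 - 2p = 6p - 68 gives the equilibrium p* = 21, q* = 58.
The floor of 35 is above the equilibrium price 21, so it binds.
At p = 35: qd = 100 - 2·35 = 30 and qs = 6·35 - 68 = 142.
Surplus = qs - qd = 112.
Government expenditure = surplus × support price = 112 × 35 = 3920.

3920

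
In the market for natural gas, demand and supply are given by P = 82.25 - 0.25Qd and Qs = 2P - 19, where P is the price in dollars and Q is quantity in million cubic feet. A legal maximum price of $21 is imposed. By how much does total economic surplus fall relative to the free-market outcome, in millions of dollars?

2053.5

Rearranging demand gives Qd = 329 - 4P. In a free market, 329 - 4P = 2P - 19 gives the equilibrium P* = 58, Q* = 97.
Since 21 < 58, the ceiling is binding.
At P = 21: Qd = 329 - 4·21 = 245 and Qs = 2·21 - 19 = 23.
Quantity traded falls to 23. At Q = 23 the demand price is (329 - 23)/4 = 76.5 and the supply price is (19 + 23)/2 = 21.
Deadweight loss = ½ · (76.5 - 21) · (97 - 23) = ½ · 55.5 · 74 = 2053.5.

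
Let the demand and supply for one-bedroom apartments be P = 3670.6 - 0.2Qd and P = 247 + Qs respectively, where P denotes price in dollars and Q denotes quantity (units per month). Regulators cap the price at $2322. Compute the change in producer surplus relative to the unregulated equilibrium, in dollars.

Rearranging demand gives Qd = 18353 - 5P; rearranging supply gives Qs = P - 247. Setting quantity demanded equal to quantity supplied, 18353 - 5P = P - 247, gives P* = 3100 and Q* = 2853.
The ceiling of 2322 is below the equilibrium price 3100, so it binds.
At P = 2322: Qd = 18353 - 5·2322 = 6743 and Qs = 2322 - 247 = 2075.
Producer surplus without the control is ½ · (3100 - 247) · 2853 = 4069804.5.
With the ceiling, producers sell 2075 units at 2322, so PS = ½ · (2322 - 247) · 2075 = 2152812.5.
Change in producer surplus = 2152812.5 - 4069804.5 = -1916992.

-1916992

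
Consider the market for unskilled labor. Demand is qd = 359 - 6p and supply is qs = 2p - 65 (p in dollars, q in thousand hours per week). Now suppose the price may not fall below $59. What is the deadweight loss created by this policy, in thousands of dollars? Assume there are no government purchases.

432

In a free market, 359 - 6p = 2p - 65 gives the equilibrium p* = 53, q* = 41.
Because the floor (59) lies above the market-clearing price, it is binding.
At p = 59: qd = 359 - 6·59 = 5 and qs = 2·59 - 65 = 53.
Quantity traded falls to 5. At q = 5 the demand price is (359 - 5)/6 = 59 and the supply price is (65 + 5)/2 = 35.
Deadweight loss = ½ · (59 - 35) · (41 - 5) = ½ · 24 · 36 = 432.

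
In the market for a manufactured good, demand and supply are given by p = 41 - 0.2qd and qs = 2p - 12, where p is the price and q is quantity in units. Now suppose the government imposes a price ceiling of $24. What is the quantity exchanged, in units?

Rearranging demand gives qd = 205 - 5p. Setting quantity demanded equal to quantity supplied, 205 - 5p = 2p - 12, gives p* = 31 and q* = 50.
Since 24 < 31, the ceiling is binding.
At p = 24: qd = 205 - 5·24 = 85 and qs = 2·24 - 12 = 36.
The quantity actually transacted is the short side, supply: 36.

36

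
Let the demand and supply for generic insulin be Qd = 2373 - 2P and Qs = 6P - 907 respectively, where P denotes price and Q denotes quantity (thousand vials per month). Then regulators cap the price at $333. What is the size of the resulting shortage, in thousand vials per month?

Without the control the market clears where 2373 - 2P = 6P - 907, i.e. P* = 410 and Q* = 1553.
Since 333 < 410, the ceiling is binding.
At P = 333: Qd = 2373 - 2·333 = 1707 and Qs = 6·333 - 907 = 1091.
Shortage = Qd - Qs = 1707 - 1091 = 616.

616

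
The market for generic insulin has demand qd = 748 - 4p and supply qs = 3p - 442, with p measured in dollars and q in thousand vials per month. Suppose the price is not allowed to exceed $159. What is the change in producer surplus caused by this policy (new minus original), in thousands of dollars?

In a free market, 748 - 4p = 3p - 442 gives the equilibrium p* = 170, q* = 68.
Since 159 < 170, the ceiling is binding.
At p = 159: qd = 748 - 4·159 = 112 and qs = 3·159 - 442 = 35.
Producer surplus without the control is ½ · (170 - 442/3) · 68 = 2312/3.
With the ceiling, producers sell 35 units at 159, so PS = ½ · (159 - 442/3) · 35 = 1225/6.
Change in producer surplus = 1225/6 - 2312/3 = -566.5.

-566.5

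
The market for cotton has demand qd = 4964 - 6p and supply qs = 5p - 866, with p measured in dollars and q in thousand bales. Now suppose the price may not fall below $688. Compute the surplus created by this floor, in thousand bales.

In a free market, 4964 - 6p = 5p - 866 gives the equilibrium p* = 530, q* = 1784.
The floor of 688 is above the equilibrium price 530, so it binds.
At p = 688: qd = 4964 - 6·688 = 836 and qs = 5·688 - 866 = 2574.
Surplus = qs - qd = 2574 - 836 = 1738.

1738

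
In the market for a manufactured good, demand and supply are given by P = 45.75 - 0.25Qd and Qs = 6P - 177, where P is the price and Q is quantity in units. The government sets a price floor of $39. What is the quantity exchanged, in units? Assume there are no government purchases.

Rearranging demand gives Qd = 183 - 4P. Setting quantity demanded equal to quantity supplied, 183 - 4P = 6P - 177, gives P* = 36 and Q* = 39.
The floor of 39 is above the equilibrium price 36, so it binds.
At P = 39: Qd = 183 - 4·39 = 27 and Qs = 6·39 - 177 = 57.
The quantity actually transacted is the short side, demand: 27.

27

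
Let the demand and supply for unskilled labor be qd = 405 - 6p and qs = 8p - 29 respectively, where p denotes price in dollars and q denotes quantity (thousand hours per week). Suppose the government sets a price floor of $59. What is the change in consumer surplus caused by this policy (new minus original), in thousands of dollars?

-3780

Without the control the market clears where 405 - 6p = 8p - 29, i.e. p* = 31 and q* = 219.
The floor of 59 is above the equilibrium price 31, so it binds.
At p = 59: qd = 405 - 6·59 = 51 and qs = 8·59 - 29 = 443.
Consumer surplus without the control is ½ · (67.5 - 31) · 219 = 3996.75.
With the floor, consumers buy 51 units at 59, so CS = ½ · (67.5 - 59) · 51 = 216.75.
Change in consumer surplus = 216.75 - 3996.75 = -3780.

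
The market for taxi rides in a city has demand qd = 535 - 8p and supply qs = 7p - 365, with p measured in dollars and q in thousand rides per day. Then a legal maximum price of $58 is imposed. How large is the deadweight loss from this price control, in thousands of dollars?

26.25

Setting quantity demanded equal to quantity supplied, 535 - 8p = 7p - 365, gives p* = 60 and q* = 55.
Since 58 < 60, the ceiling is binding.
At p = 58: qd = 535 - 8·58 = 71 and qs = 7·58 - 365 = 41.
Quantity traded falls to 41. At q = 41 the demand price is (535 - 41)/8 = 61.75 and the supply price is (365 + 41)/7 = 58.
Deadweight loss = ½ · (61.75 - 58) · (55 - 41) = ½ · 3.75 · 14 = 26.25.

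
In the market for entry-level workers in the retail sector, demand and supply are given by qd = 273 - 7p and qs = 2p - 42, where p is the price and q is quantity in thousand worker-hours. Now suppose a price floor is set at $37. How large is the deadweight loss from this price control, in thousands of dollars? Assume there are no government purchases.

63

Setting quantity demanded equal to quantity supplied, 273 - 7p = 2p - 42, gives p* = 35 and q* = 28.
Because the floor (37) lies above the market-clearing price, it is binding.
At p = 37: qd = 273 - 7·37 = 14 and qs = 2·37 - 42 = 32.
Quantity traded falls to 14. At q = 14 the demand price is (273 - 14)/7 = 37 and the supply price is (42 + 14)/2 = 28.
Deadweight loss = ½ · (37 - 28) · (28 - 14) = ½ · 9 · 14 = 63.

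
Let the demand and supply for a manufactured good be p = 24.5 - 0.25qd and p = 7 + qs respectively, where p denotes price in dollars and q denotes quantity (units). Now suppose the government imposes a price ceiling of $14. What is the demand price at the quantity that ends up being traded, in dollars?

22.75

Rearranging demand gives qd = 98 - 4p; rearranging supply gives qs = p - 7. In a free market, 98 - 4p = p - 7 gives the equilibrium p* = 21, q* = 14.
Since 14 < 21, the ceiling is binding.
At p = 14: qd = 98 - 4·14 = 42 and qs = 14 - 7 = 7.
Only 7 units reach the market. On the demand curve, the marginal buyer's willingness to pay at q = 7 is (98 - 7)/4 = 22.75.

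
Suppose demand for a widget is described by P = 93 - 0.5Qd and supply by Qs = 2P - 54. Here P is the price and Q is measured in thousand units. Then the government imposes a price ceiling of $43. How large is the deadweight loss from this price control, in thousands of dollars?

578

Rearranging demand gives Qd = 186 - 2P. Setting quantity demanded equal to quantity supplied, 186 - 2P = 2P - 54, gives P* = 60 and Q* = 66.
The ceiling of 43 is below the equilibrium price 60, so it binds.
At P = 43: Qd = 186 - 2·43 = 100 and Qs = 2·43 - 54 = 32.
Quantity traded falls to 32. At Q = 32 the demand price is (186 - 32)/2 = 77 and the supply price is (54 + 32)/2 = 43.
Deadweight loss = ½ · (77 - 43) · (66 - 32) = ½ · 34 · 34 = 578.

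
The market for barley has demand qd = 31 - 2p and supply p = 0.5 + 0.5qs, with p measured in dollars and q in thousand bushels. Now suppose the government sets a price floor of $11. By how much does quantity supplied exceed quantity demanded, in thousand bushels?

Rearranging supply gives qs = 2p - 1. Equilibrium: 31 - 2p = 2p - 1, so 32 = 4p and p* = 8, q* = 15.
The floor of 11 is above the equilibrium price 8, so it binds.
At p = 11: qd = 31 - 2·11 = 9 and qs = 2·11 - 1 = 21.
Surplus = qs - qd = 21 - 9 = 12.

12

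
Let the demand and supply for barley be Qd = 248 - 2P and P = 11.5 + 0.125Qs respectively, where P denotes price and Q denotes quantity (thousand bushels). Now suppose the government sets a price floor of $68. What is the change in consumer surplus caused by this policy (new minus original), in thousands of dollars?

Rearranging supply gives Qs = 8P - 92. Setting quantity demanded equal to quantity supplied, 248 - 2P = 8P - 92, gives P* = 34 and Q* = 180.
Since 68 > 34, the floor is binding.
At P = 68: Qd = 248 - 2·68 = 112 and Qs = 8·68 - 92 = 452.
Consumer surplus without the control is ½ · (124 - 34) · 180 = 8100.
With the floor, consumers buy 112 units at 68, so CS = ½ · (124 - 68) · 112 = 3136.
Change in consumer surplus = 3136 - 8100 = -4964.

-4964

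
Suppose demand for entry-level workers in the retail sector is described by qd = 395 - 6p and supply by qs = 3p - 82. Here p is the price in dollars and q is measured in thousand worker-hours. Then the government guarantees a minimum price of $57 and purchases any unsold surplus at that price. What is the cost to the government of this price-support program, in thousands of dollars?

2052

Equilibrium: 395 - 6p = 3p - 82, so 477 = 9p and p* = 53, q* = 77.
Because the floor (57) lies above the market-clearing price, it is binding.
At p = 57: qd = 395 - 6·57 = 53 and qs = 3·57 - 82 = 89.
Surplus = qs - qd = 36.
Government expenditure = surplus × support price = 36 × 57 = 2052.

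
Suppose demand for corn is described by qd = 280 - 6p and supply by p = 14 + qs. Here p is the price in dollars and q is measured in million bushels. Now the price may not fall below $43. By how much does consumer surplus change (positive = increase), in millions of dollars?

Rearranging supply gives qs = p - 14. In a free market, 280 - 6p = p - 14 gives the equilibrium p* = 42, q* = 28.
Since 43 > 42, the floor is binding.
At p = 43: qd = 280 - 6·43 = 22 and qs = 43 - 14 = 29.
Consumer surplus without the control is ½ · (140/3 - 42) · 28 = 196/3.
With the floor, consumers buy 22 units at 43, so CS = ½ · (140/3 - 43) · 22 = 121/3.
Change in consumer surplus = 121/3 - 196/3 = -25.

-25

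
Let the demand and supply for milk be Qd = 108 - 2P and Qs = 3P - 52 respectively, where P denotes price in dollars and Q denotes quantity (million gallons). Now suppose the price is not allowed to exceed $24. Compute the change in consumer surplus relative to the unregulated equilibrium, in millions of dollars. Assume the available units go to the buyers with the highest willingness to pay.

Setting quantity demanded equal to quantity supplied, 108 - 2P = 3P - 52, gives P* = 32 and Q* = 44.
The ceiling of 24 is below the equilibrium price 32, so it binds.
At P = 24: Qd = 108 - 2·24 = 60 and Qs = 3·24 - 52 = 20.
Consumer surplus without the control is ½ · (54 - 32) · 44 = 484.
With the ceiling, 20 units are sold at 24 (assume they go to the highest-value buyers). The demand price at Q = 20 is 44, so CS = ½ · [(54 - 24) + (44 - 24)] · 20 = 500.
Change in consumer surplus = 500 - 484 = 16.

16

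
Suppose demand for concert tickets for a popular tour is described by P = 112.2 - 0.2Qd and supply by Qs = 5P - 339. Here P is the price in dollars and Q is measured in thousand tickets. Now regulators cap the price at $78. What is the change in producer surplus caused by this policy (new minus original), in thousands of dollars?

-972

Rearranging demand gives Qd = 561 - 5P. Equilibrium: 561 - 5P = 5P - 339, so 900 = 10P and P* = 90, Q* = 111.
Because the ceiling (78) lies below the market-clearing price, it is binding.
At P = 78: Qd = 561 - 5·78 = 171 and Qs = 5·78 - 339 = 51.
Producer surplus without the control is ½ · (90 - 67.8) · 111 = 1232.1.
With the ceiling, producers sell 51 units at 78, so PS = ½ · (78 - 67.8) · 51 = 260.1.
Change in producer surplus = 260.1 - 1232.1 = -972.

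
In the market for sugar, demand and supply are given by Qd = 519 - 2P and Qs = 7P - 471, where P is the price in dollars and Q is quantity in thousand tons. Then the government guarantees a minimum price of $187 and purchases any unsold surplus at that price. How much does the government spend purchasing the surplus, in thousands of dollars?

Equilibrium: 519 - 2P = 7P - 471, so 990 = 9P and P* = 110, Q* = 299.
The floor of 187 is above the equilibrium price 110, so it binds.
At P = 187: Qd = 519 - 2·187 = 145 and Qs = 7·187 - 471 = 838.
Surplus = Qs - Qd = 693.
Government expenditure = surplus × support price = 693 × 187 = 129591.

129591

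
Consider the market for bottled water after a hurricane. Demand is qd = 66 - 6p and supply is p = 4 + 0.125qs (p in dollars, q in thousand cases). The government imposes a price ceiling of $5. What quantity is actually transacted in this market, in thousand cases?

8

Rearranging supply gives qs = 8p - 32. Setting quantity demanded equal to quantity supplied, 66 - 6p = 8p - 32, gives p* = 7 and q* = 24.
Because the ceiling (5) lies below the market-clearing price, it is binding.
At p = 5: qd = 66 - 6·5 = 36 and qs = 8·5 - 32 = 8.
The quantity actually transacted is the short side, supply: 8.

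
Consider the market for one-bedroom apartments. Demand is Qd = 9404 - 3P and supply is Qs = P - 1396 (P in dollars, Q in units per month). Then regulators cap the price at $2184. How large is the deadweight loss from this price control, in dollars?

Setting quantity demanded equal to quantity supplied, 9404 - 3P = P - 1396, gives P* = 2700 and Q* = 1304.
The ceiling of 2184 is below the equilibrium price 2700, so it binds.
At P = 2184: Qd = 9404 - 3·2184 = 2852 and Qs = 2184 - 1396 = 788.
Quantity traded falls to 788. At Q = 788 the demand price is (9404 - 788)/3 = 2872 and the supply price is 1396 + 788 = 2184.
Deadweight loss = ½ · (2872 - 2184) · (1304 - 788) = ½ · 688 · 516 = 177504.

177504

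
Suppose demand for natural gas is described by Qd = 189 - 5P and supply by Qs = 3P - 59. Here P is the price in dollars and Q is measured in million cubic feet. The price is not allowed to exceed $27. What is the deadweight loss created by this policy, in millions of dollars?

Equilibrium: 189 - 5P = 3P - 59, so 248 = 8P and P* = 31, Q* = 34.
Because the ceiling (27) lies below the market-clearing price, it is binding.
At P = 27: Qd = 189 - 5·27 = 54 and Qs = 3·27 - 59 = 22.
Quantity traded falls to 22. At Q = 22 the demand price is (189 - 22)/5 = 33.4 and the supply price is (59 + 22)/3 = 27.
Deadweight loss = ½ · (33.4 - 27) · (34 - 22) = ½ · 6.4 · 12 = 38.4.

38.4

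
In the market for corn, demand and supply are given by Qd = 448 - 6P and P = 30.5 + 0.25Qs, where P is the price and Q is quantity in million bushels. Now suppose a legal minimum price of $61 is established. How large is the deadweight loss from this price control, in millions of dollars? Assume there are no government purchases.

120

Rearranging supply gives Qs = 4P - 122. In a free market, 448 - 6P = 4P - 122 gives the equilibrium P* = 57, Q* = 106.
Since 61 > 57, the floor is binding.
At P = 61: Qd = 448 - 6·61 = 82 and Qs = 4·61 - 122 = 122.
Quantity traded falls to 82. At Q = 82 the demand price is (448 - 82)/6 = 61 and the supply price is (122 + 82)/4 = 51.
Deadweight loss = ½ · (61 - 51) · (106 - 82) = ½ · 10 · 24 = 120.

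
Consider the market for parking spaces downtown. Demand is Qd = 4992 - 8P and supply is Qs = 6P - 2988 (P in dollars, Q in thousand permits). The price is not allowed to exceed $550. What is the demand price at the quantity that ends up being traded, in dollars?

Setting quantity demanded equal to quantity supplied, 4992 - 8P = 6P - 2988, gives P* = 570 and Q* = 432.
Because the ceiling (550) lies below the market-clearing price, it is binding.
At P = 550: Qd = 4992 - 8·550 = 592 and Qs = 6·550 - 2988 = 312.
Only 312 units reach the market. On the demand curve, the marginal buyer's willingness to pay at Q = 312 is (4992 - 312)/8 = 585.

585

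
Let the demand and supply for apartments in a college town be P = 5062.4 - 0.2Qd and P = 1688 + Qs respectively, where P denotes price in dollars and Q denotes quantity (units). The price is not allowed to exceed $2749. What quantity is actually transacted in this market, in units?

Rearranging demand gives Qd = 25312 - 5P; rearranging supply gives Qs = P - 1688. In a free market, 25312 - 5P = P - 1688 gives the equilibrium P* = 4500, Q* = 2812.
The ceiling of 2749 is below the equilibrium price 4500, so it binds.
At P = 2749: Qd = 25312 - 5·2749 = 11567 and Qs = 2749 - 1688 = 1061.
The quantity actually transacted is the short side, supply: 1061.

1061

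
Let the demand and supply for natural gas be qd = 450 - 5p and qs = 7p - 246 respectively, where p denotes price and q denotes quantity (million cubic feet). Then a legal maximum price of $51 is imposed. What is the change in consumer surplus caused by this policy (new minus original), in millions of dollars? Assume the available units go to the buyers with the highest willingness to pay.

Setting quantity demanded equal to quantity supplied, 450 - 5p = 7p - 246, gives p* = 58 and q* = 160.
Because the ceiling (51) lies below the market-clearing price, it is binding.
At p = 51: qd = 450 - 5·51 = 195 and qs = 7·51 - 246 = 111.
Consumer surplus without the control is ½ · (90 - 58) · 160 = 2560.
With the ceiling, 111 units are sold at 51 (assume they go to the highest-value buyers). The demand price at q = 111 is 67.8, so CS = ½ · [(90 - 51) + (67.8 - 51)] · 111 = 3096.9.
Change in consumer surplus = 3096.9 - 2560 = 536.9.

536.9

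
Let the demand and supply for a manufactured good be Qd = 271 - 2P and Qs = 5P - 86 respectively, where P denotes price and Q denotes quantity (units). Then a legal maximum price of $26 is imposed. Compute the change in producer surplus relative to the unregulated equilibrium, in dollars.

-2662.5

Setting quantity demanded equal to quantity supplied, 271 - 2P = 5P - 86, gives P* = 51 and Q* = 169.
Because the ceiling (26) lies below the market-clearing price, it is binding.
At P = 26: Qd = 271 - 2·26 = 219 and Qs = 5·26 - 86 = 44.
Producer surplus without the control is ½ · (51 - 17.2) · 169 = 2856.1.
With the ceiling, producers sell 44 units at 26, so PS = ½ · (26 - 17.2) · 44 = 193.6.
Change in producer surplus = 193.6 - 2856.1 = -2662.5.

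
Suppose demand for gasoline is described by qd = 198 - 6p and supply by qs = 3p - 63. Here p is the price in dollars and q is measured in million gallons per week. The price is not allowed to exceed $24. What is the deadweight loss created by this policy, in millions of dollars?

Setting quantity demanded equal to quantity supplied, 198 - 6p = 3p - 63, gives p* = 29 and q* = 24.
Because the ceiling (24) lies below the market-clearing price, it is binding.
At p = 24: qd = 198 - 6·24 = 54 and qs = 3·24 - 63 = 9.
Quantity traded falls to 9. At q = 9 the demand price is (198 - 9)/6 = 31.5 and the supply price is (63 + 9)/3 = 24.
Deadweight loss = ½ · (31.5 - 24) · (24 - 9) = ½ · 7.5 · 15 = 56.25.

56.25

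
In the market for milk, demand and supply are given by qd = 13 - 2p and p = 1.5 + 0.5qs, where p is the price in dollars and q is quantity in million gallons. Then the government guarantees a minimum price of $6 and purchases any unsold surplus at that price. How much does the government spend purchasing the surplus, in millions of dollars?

Rearranging supply gives qs = 2p - 3. Without the control the market clears where 13 - 2p = 2p - 3, i.e. p* = 4 and q* = 5.
The floor of 6 is above the equilibrium price 4, so it binds.
At p = 6: qd = 13 - 2·6 = 1 and qs = 2·6 - 3 = 9.
Surplus = qs - qd = 8.
Government expenditure = surplus × support price = 8 × 6 = 48.

48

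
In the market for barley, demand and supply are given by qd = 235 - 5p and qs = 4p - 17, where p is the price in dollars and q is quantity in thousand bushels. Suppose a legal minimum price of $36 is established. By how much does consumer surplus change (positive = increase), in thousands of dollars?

-600

Setting quantity demanded equal to quantity supplied, 235 - 5p = 4p - 17, gives p* = 28 and q* = 95.
Because the floor (36) lies above the market-clearing price, it is binding.
At p = 36: qd = 235 - 5·36 = 55 and qs = 4·36 - 17 = 127.
Consumer surplus without the control is ½ · (47 - 28) · 95 = 902.5.
With the floor, consumers buy 55 units at 36, so CS = ½ · (47 - 36) · 55 = 302.5.
Change in consumer surplus = 302.5 - 902.5 = -600.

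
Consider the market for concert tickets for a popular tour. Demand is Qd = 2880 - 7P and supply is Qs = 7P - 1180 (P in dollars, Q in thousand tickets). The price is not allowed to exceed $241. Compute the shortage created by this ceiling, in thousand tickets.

686

Without the control the market clears where 2880 - 7P = 7P - 1180, i.e. P* = 290 and Q* = 850.
The ceiling of 241 is below the equilibrium price 290, so it binds.
At P = 241: Qd = 2880 - 7·241 = 1193 and Qs = 7·241 - 1180 = 507.
Shortage = Qd - Qs = 1193 - 507 = 686.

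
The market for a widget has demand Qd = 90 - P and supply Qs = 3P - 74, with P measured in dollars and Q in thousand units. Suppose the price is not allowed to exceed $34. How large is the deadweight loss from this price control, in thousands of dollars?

294

Equilibrium: 90 - P = 3P - 74, so 164 = 4P and P* = 41, Q* = 49.
The ceiling of 34 is below the equilibrium price 41, so it binds.
At P = 34: Qd = 90 - 34 = 56 and Qs = 3·34 - 74 = 28.
Quantity traded falls to 28. At Q = 28 the demand price is 90 - 28 = 62 and the supply price is (74 + 28)/3 = 34.
Deadweight loss = ½ · (62 - 34) · (49 - 28) = ½ · 28 · 21 = 294.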